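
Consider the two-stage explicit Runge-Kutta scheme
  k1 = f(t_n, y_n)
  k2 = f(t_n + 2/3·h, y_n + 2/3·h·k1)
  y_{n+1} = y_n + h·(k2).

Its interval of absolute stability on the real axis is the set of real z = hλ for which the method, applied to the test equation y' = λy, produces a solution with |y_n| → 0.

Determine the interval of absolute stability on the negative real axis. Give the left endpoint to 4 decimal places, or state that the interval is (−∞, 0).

On y'=λy, z=hλ:
  k1=λy_n ⇒ h·k1=z·y_n;  k2=λ(1+2/3z)y_n ⇒ h·k2=z(1+2/3z)y_n
  y_{n+1}/y_n = 1 + z(1+2/3z) = 1 + z + 2/3z²
  Hence R(z) = 1 + z + 2/3z².

Need |R(x)|<1, x<0.
x=-0.46: |R|=0.6811
R=1: x+2/3x²=0 ⇒ x=−3/2=-1.5000; min R=1−1/(4·2/3)=0.6250>−1
Confirm numerically:
  x=-1.206: |R|=0.76362 <1
  x=-1.065: |R|=0.69115 <1
  x=-0.978: |R|=0.65966 <1
  x=-1.972: |R|=1.62052 >1
  x=-1.586: |R|=1.09093 >1
Stable set (-1.5000, 0).

(-1.5000, 0).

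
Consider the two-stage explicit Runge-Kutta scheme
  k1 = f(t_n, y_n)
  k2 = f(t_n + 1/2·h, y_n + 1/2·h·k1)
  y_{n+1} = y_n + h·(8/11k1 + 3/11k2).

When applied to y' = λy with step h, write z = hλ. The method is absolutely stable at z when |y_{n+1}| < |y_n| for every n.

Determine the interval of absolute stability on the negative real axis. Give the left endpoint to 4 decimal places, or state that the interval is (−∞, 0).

With y'=λy (z=hλ):
  k1=λy_n ⇒ h·k1=z·y_n;  k2=λ(1+1/2z)y_n ⇒ h·k2=z(1+1/2z)y_n
  y_{n+1}/y_n = 1 + 8/11z + 3/11z(1+1/2z) = 1 + z + 3/22z²
  R(z) = 1 + z + 3/22z².

Find x<0 with |R(x)|<1.
x=-1.69: |R|=0.3005
R=1: x+3/22x²=0 ⇒ x=−22/3=-7.3333; min R=1−1/(4·3/22)=-0.8333>−1
Confirm numerically:
  x=-6.240: |R|=0.06967 <1
  x=-3.933: |R|=0.82366 <1
  x=-3.497: |R|=0.82941 <1
  x=-3.490: |R|=0.82908 <1
  x=-7.741: |R|=1.43033 >1
  x=-7.643: |R|=1.32274 >1
  x=-7.604: |R|=1.28066 >1
Interval (-7.3333, 0).

z∈(-7.3333,0).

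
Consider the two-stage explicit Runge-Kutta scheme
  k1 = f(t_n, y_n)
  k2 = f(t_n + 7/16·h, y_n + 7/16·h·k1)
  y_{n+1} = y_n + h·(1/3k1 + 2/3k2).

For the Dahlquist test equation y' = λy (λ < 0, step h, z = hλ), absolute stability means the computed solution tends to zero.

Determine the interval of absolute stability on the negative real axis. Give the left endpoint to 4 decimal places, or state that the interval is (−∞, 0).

Test eqn y'=λy, z=hλ:
  k1=λy_n ⇒ h·k1=z·y_n;  k2=λ(1+7/16z)y_n ⇒ h·k2=z(1+7/16z)y_n
  y_{n+1}/y_n = 1 + 1/3z + 2/3z(1+7/16z) = 1 + z + 7/24z²
  Hence R(z) = 1 + z + 7/24z².

Boundary: |R(x)|=1, x<0.
x=-0.33: |R|=0.7018
R=1: x+7/24x²=0 ⇒ x=−24/7=-3.4286; min R=1−1/(4·7/24)=0.1429>−1
Confirm numerically:
  x=-2.691: |R|=0.42110 <1
  x=-2.383: |R|=0.27328 <1
  x=-1.736: |R|=0.14299 <1
  x=-3.566: |R|=1.14294 >1
  x=-3.527: |R|=1.10125 >1
  x=-3.514: |R|=1.08756 >1
Interval (-3.4286, 0).

(-3.4286, 0).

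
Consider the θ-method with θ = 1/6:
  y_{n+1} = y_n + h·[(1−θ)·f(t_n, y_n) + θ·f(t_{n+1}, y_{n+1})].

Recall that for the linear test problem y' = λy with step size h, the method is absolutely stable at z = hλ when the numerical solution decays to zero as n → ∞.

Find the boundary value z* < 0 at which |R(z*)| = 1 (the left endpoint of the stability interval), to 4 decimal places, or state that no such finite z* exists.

z* = -3.0000.

On y'=λy, z=hλ:
  y_{n+1} = y_n + z·[5/6·y_n + 1/6·y_{n+1}] ⇒ (1 − 1/6z)y_{n+1} = (1 + 5/6z)y_n
  ⇒ R(z) = (1 + 5/6z)/(1 − 1/6z).

Solve |R(x)|<1 on ℝ⁻.
x=-0.94: |R|=0.1873
R=−1: 1+5/6x = −1+1/6x ⇒ -2/3x=2 ⇒ x=2/(-2/3)=-3.0000
Confirm numerically:
  x=-2.959: |R|=0.98169 <1
  x=-2.348: |R|=0.68759 <1
  x=-1.816: |R|=0.39406 <1
  x=-1.784: |R|=0.37513 <1
  x=-3.432: |R|=1.18321 >1
  x=-3.391: |R|=1.16654 >1
  x=-3.200: |R|=1.08696 >1
Stable set (-3.0000, 0).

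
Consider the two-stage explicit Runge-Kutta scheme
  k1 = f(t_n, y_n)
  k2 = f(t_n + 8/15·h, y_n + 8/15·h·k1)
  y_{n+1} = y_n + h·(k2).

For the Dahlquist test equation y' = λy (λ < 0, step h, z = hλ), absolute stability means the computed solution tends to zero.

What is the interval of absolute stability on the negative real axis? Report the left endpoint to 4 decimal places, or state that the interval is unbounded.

(-1.8750, 0).

On y'=λy, z=hλ:
  k1=λy_n ⇒ h·k1=z·y_n;  k2=λ(1+8/15z)y_n ⇒ h·k2=z(1+8/15z)y_n
  y_{n+1}/y_n = 1 + z(1+8/15z) = 1 + z + 8/15z²
  so R(z) = 1 + z + 8/15z².

Find x<0 with |R(x)|<1.
x=-0.5: |R|=0.6333
R=1: x+8/15x²=0 ⇒ x=−15/8=-1.8750; min R=1−1/(4·8/15)=0.5312>−1
Confirm numerically:
  x=-1.814: |R|=0.94098 <1
  x=-1.363: |R|=0.62781 <1
  x=-0.996: |R|=0.53308 <1
  x=-0.759: |R|=0.54824 <1
  x=-2.293: |R|=1.51119 >1
  x=-2.067: |R|=1.21166 >1
Stable set (-1.8750, 0).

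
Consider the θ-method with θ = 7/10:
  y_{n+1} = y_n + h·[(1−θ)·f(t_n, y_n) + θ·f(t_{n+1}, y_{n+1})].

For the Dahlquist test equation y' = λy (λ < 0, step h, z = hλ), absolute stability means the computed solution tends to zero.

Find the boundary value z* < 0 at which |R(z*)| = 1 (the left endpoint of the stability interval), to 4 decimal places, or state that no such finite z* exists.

unbounded; (−∞, 0).

With y'=λy (z=hλ):
  y_{n+1} = y_n + z·[3/10·y_n + 7/10·y_{n+1}] ⇒ (1 − 7/10z)y_{n+1} = (1 + 3/10z)y_n
  R(z) = (1 + 3/10z)/(1 − 7/10z).

Find x<0 with |R(x)|<1.
x=-1.26: |R|=0.3305
x=-2: |R|=0.1667
x=-10: |R|=0.2500
x=-100: |R|=0.4085
θ=7/10≥1/2 ⇒ |1+3/10x|<|1−7/10x| ∀x<0 ⇒ unbounded interval.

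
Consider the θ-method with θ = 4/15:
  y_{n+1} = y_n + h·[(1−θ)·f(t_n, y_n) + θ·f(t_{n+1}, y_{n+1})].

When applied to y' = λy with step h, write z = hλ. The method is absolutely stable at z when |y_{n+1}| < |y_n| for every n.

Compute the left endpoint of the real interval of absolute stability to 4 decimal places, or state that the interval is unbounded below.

Set f=λy, z=hλ:
  y_{n+1} = y_n + z·[11/15·y_n + 4/15·y_{n+1}] ⇒ (1 − 4/15z)y_{n+1} = (1 + 11/15z)y_n
  Hence R(z) = (1 + 11/15z)/(1 − 4/15z).

Solve |R(x)|<1 on ℝ⁻.
x=-1.48: |R|=0.0612
R=−1: 1+11/15x = −1+4/15x ⇒ -7/15x=2 ⇒ x=2/(-7/15)=-4.2857
Confirm numerically:
  x=-3.466: |R|=0.80121 <1
  x=-2.924: |R|=0.64294 <1
  x=-2.634: |R|=0.54723 <1
  x=-4.865: |R|=1.11767 >1
  x=-4.568: |R|=1.05939 >1
  x=-4.425: |R|=1.02982 >1
Interval (-4.2857, 0).

z* = -4.2857.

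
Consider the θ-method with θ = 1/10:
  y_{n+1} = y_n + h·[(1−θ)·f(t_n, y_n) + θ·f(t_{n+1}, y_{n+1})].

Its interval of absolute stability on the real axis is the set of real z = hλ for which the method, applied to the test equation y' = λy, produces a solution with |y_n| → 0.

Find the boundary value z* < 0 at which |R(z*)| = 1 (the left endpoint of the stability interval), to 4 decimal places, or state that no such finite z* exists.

Set f=λy, z=hλ:
  y_{n+1} = y_n + z·[9/10·y_n + 1/10·y_{n+1}] ⇒ (1 − 1/10z)y_{n+1} = (1 + 9/10z)y_n
  so R(z) = (1 + 9/10z)/(1 − 1/10z).

Boundary: |R(x)|=1, x<0.
x=-0.4: |R|=0.6154
R=−1: 1+9/10x = −1+1/10x ⇒ -4/5x=2 ⇒ x=2/(-4/5)=-2.5000
Confirm numerically:
  x=-2.297: |R|=0.86794 <1
  x=-1.881: |R|=0.58320 <1
  x=-1.862: |R|=0.56972 <1
  x=-2.967: |R|=1.28812 >1
  x=-2.685: |R|=1.11667 >1
  x=-2.645: |R|=1.09174 >1
Stable set (-2.5000, 0).

left endpoint -2.5000.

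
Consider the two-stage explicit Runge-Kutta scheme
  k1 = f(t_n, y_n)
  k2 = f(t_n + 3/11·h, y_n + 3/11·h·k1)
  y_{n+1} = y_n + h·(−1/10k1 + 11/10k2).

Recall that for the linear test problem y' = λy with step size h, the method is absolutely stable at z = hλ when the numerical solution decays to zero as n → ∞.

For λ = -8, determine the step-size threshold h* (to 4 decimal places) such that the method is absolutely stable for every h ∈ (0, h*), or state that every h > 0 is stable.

(-3.3333,0); λ=-8 ⇒ h* = (10/3)/8 = 0.4167.

On y'=λy, z=hλ:
  k1=λy_n ⇒ h·k1=z·y_n;  k2=λ(1+3/11z)y_n ⇒ h·k2=z(1+3/11z)y_n
  y_{n+1}/y_n = 1 − 1/10z + 11/10z(1+3/11z) = 1 + z + 3/10z²
  R(z) = 1 + z + 3/10z².

Find x<0 with |R(x)|<1.
x=-1.37: |R|=0.1931
R=1: x+3/10x²=0 ⇒ x=−10/3=-3.3333; min R=1−1/(4·3/10)=0.1667>−1
Confirm numerically:
  x=-3.241: |R|=0.91022 <1
  x=-2.590: |R|=0.42243 <1
  x=-1.652: |R|=0.16673 <1
  x=-3.907: |R|=1.67239 >1
  x=-3.878: |R|=1.63367 >1
  x=-3.796: |R|=1.52688 >1
So |R|<1 on (-3.3333, 0).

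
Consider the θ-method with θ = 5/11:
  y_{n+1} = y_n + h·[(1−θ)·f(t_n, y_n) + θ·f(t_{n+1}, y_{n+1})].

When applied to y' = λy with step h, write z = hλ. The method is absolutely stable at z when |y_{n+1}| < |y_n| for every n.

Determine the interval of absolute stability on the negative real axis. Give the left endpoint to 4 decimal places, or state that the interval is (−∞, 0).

On y'=λy, z=hλ:
  y_{n+1} = y_n + z·[6/11·y_n + 5/11·y_{n+1}] ⇒ (1 − 5/11z)y_{n+1} = (1 + 6/11z)y_n
  so R(z) = (1 + 6/11z)/(1 − 5/11z).

Find x<0 with |R(x)|<1.
x=-1.59: |R|=0.0770
R=−1: 1+6/11x = −1+5/11x ⇒ -1/11x=2 ⇒ x=2/(-1/11)=-22.0000
Confirm numerically:
  x=-20.912: |R|=0.99058 <1
  x=-17.961: |R|=0.95993 <1
  x=-14.228: |R|=0.90538 <1
  x=-13.661: |R|=0.89485 <1
  x=-22.224: |R|=1.00183 >1
  x=-22.114: |R|=1.00094 >1
Stable set (-22.0000, 0).

(-22.0000, 0).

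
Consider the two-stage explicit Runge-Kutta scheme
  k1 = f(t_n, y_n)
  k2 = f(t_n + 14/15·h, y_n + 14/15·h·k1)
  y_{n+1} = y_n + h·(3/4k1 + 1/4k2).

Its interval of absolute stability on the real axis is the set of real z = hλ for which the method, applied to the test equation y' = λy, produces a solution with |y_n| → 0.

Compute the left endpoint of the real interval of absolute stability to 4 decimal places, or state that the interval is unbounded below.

On y'=λy, z=hλ:
  k1=λy_n ⇒ h·k1=z·y_n;  k2=λ(1+14/15z)y_n ⇒ h·k2=z(1+14/15z)y_n
  y_{n+1}/y_n = 1 + 3/4z + 1/4z(1+14/15z) = 1 + z + 7/30z²
  R(z) = 1 + z + 7/30z².

Boundary: |R(x)|=1, x<0.
x=-1.78: |R|=0.0407
R=1: x+7/30x²=0 ⇒ x=−30/7=-4.2857; min R=1−1/(4·7/30)=-0.0714>−1
Confirm numerically:
  x=-3.113: |R|=0.14818 <1
  x=-2.728: |R|=0.00846 <1
  x=-2.549: |R|=0.03294 <1
  x=-4.832: |R|=1.61592 >1
  x=-4.539: |R|=1.26825 >1
  x=-4.418: |R|=1.13637 >1
So |R|<1 on (-4.2857, 0).

left endpoint -4.2857.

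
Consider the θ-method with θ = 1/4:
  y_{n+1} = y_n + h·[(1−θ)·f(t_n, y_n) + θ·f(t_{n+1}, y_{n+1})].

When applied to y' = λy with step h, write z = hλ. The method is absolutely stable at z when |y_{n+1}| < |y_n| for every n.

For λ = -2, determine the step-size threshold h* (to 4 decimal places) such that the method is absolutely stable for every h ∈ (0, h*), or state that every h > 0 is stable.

Test eqn y'=λy, z=hλ:
  y_{n+1} = y_n + z·[3/4·y_n + 1/4·y_{n+1}] ⇒ (1 − 1/4z)y_{n+1} = (1 + 3/4z)y_n
  ⇒ R(z) = (1 + 3/4z)/(1 − 1/4z).

Solve |R(x)|<1 on ℝ⁻.
x=-0.89: |R|=0.2720
R=−1: 1+3/4x = −1+1/4x ⇒ -1/2x=2 ⇒ x=2/(-1/2)=-4.0000
Confirm numerically:
  x=-3.671: |R|=0.91422 <1
  x=-2.924: |R|=0.68920 <1
  x=-1.854: |R|=0.26683 <1
  x=-4.131: |R|=1.03222 >1
  x=-4.119: |R|=1.02931 >1
  x=-4.110: |R|=1.02713 >1
Stable set (-4.0000, 0).

(-4.0000,0); λ=-2 ⇒ h* = (4)/2 = 2.0000.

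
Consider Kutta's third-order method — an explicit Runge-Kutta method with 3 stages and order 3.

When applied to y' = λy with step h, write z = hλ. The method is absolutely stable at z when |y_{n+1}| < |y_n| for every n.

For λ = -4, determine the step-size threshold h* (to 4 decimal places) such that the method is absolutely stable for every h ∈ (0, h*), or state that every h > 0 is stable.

Set f=λy, z=hλ:
  order 3, 3-stage ⇒ R(z)=1+z+z^2/2+z^3/6
  (e.g. R(-0.43)=0.64920, |R|=0.64920)

Solve |R(x)|<1 on ℝ⁻.
x=-0.43: |R|=0.6492
|R(-2.11)|=0.4496 |R(-1.9)|=0.2382 |R(-0.95)|=0.3584
Bisect:
  x_lo=-3.0594 |R|=2.1520  x_hi=-0.0767 |R|=0.9261
  mid=-1.56805 |R|=0.01876 →hi
  mid=-2.31371 |R|=0.70139 →hi
  mid=-2.68654 |R|=1.30947 →lo
  mid=-2.50012 |R|=0.97937 →hi
  mid=-2.59333 |R|=1.13750 →lo
  mid=-2.54673 |R|=1.05675 →lo
  mid=-2.52343 |R|=1.01765 →lo
  mid=-2.51177 |R|=0.99840 →hi
  mid=-2.51760 |R|=1.00800 →lo
  mid=-2.51469 |R|=1.00320 →lo
  ...
  [-2.51287,-2.51268] ⇒ x*=-2.5127
So |R|<1 on (-2.5127, 0).

(-2.5127,0); λ=-4 ⇒ h* = 0.6282.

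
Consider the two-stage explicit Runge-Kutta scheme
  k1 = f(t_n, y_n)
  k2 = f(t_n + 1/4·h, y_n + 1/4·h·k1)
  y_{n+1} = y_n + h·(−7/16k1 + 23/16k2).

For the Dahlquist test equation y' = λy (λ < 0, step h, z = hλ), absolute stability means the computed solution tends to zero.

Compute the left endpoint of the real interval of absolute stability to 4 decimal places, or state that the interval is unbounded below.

On y'=λy, z=hλ:
  k1=λy_n ⇒ h·k1=z·y_n;  k2=λ(1+1/4z)y_n ⇒ h·k2=z(1+1/4z)y_n
  y_{n+1}/y_n = 1 − 7/16z + 23/16z(1+1/4z) = 1 + z + 23/64z²
  Hence R(z) = 1 + z + 23/64z².

Solve |R(x)|<1 on ℝ⁻.
x=-1.04: |R|=0.3487
R=1: x+23/64x²=0 ⇒ x=−64/23=-2.7826; min R=1−1/(4·23/64)=0.3043>−1
Confirm numerically:
  x=-2.692: |R|=0.91234 <1
  x=-2.459: |R|=0.71403 <1
  x=-2.248: |R|=0.56810 <1
  x=-1.807: |R|=0.36645 <1
  x=-3.318: |R|=1.63840 >1
  x=-3.194: |R|=1.47221 >1
  x=-3.158: |R|=1.42603 >1
So |R|<1 on (-2.7826, 0).

left endpoint -2.7826.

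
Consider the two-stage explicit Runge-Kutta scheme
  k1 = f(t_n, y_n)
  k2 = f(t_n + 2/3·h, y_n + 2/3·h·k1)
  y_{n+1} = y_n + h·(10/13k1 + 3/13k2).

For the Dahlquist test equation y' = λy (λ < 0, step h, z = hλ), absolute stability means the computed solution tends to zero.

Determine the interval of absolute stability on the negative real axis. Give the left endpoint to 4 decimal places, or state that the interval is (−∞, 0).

On y'=λy, z=hλ:
  k1=λy_n ⇒ h·k1=z·y_n;  k2=λ(1+2/3z)y_n ⇒ h·k2=z(1+2/3z)y_n
  y_{n+1}/y_n = 1 + 10/13z + 3/13z(1+2/3z) = 1 + z + 2/13z²
  R(z) = 1 + z + 2/13z².

Find x<0 with |R(x)|<1.
x=-1.27: |R|=0.0219
R=1: x+2/13x²=0 ⇒ x=−13/2=-6.5000; min R=1−1/(4·2/13)=-0.6250>−1
Confirm numerically:
  x=-6.452: |R|=0.95235 <1
  x=-5.591: |R|=0.21812 <1
  x=-3.760: |R|=0.58498 <1
  x=-3.628: |R|=0.60302 <1
  x=-6.957: |R|=1.48913 >1
  x=-6.752: |R|=1.26177 >1
Stable set (-6.5000, 0).

(-6.5000, 0).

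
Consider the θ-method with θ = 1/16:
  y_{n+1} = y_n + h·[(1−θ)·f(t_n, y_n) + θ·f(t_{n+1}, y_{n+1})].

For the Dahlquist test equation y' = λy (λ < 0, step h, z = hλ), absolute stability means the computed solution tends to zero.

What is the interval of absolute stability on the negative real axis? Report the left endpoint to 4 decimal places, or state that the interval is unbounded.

(-2.2857, 0).

Set f=λy, z=hλ:
  y_{n+1} = y_n + z·[15/16·y_n + 1/16·y_{n+1}] ⇒ (1 − 1/16z)y_{n+1} = (1 + 15/16z)y_n
  ⇒ R(z) = (1 + 15/16z)/(1 − 1/16z).

Boundary: |R(x)|=1, x<0.
x=-1.21: |R|=0.1249
R=−1: 1+15/16x = −1+1/16x ⇒ -7/8x=2 ⇒ x=2/(-7/8)=-2.2857
Confirm numerically:
  x=-1.538: |R|=0.40312 <1
  x=-1.210: |R|=0.12493 <1
  x=-1.032: |R|=0.03053 <1
  x=-2.876: |R|=1.43780 >1
  x=-2.667: |R|=1.28596 >1
Stable set (-2.2857, 0).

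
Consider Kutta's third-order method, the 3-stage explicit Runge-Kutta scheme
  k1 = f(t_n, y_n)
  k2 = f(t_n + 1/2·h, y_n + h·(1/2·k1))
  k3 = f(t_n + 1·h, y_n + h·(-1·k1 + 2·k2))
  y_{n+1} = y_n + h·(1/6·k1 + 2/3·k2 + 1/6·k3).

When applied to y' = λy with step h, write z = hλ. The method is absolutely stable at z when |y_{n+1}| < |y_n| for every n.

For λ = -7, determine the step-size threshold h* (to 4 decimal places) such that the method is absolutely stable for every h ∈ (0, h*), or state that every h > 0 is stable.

On y'=λy, z=hλ:
  order 3, 3-stage ⇒ R(z)=1+z+z^2/2+z^3/6
  (e.g. R(-1.53)=0.04352, |R|=0.04352)

Need |R(x)|<1, x<0.
x=-1.53: |R|=0.0435
|R(-2.36)|=0.7659 |R(-1.88)|=0.2202 |R(-0.56)|=0.5675
Bisect:
  x_lo=-3.3299 |R|=2.9396  x_hi=-0.2076 |R|=0.8124
  mid=-1.76878 |R|=0.12679 →hi
  mid=-2.54935 |R|=1.06120 →lo
  mid=-2.15906 |R|=0.50572 →hi
  mid=-2.35421 |R|=0.75768 →hi
  mid=-2.45178 |R|=0.90253 →hi
  mid=-2.50056 |R|=0.98008 →hi
  mid=-2.52496 |R|=1.02019 →lo
  mid=-2.51276 |R|=1.00002 →lo
  mid=-2.50666 |R|=0.99002 →hi
  mid=-2.50971 |R|=0.99502 →hi
  ...
  [-2.51276,-2.51257] ⇒ x*=-2.5127
So |R|<1 on (-2.5127, 0).

(-2.5127,0); λ=-7 ⇒ h* = 0.3590.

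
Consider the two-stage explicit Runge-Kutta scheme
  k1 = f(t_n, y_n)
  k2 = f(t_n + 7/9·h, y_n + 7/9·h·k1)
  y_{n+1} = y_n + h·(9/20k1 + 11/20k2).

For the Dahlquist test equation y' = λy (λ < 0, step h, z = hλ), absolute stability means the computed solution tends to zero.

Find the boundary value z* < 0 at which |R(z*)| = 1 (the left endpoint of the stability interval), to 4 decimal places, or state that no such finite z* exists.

z* = -2.3377.

With y'=λy (z=hλ):
  k1=λy_n ⇒ h·k1=z·y_n;  k2=λ(1+7/9z)y_n ⇒ h·k2=z(1+7/9z)y_n
  y_{n+1}/y_n = 1 + 9/20z + 11/20z(1+7/9z) = 1 + z + 77/180z²
  ⇒ R(z) = 1 + z + 77/180z².

Boundary: |R(x)|=1, x<0.
x=-1.52: |R|=0.4683
R=1: x+77/180x²=0 ⇒ x=−180/77=-2.3377; min R=1−1/(4·77/180)=0.4156>−1
Confirm numerically:
  x=-2.219: |R|=0.88736 <1
  x=-1.499: |R|=0.46222 <1
  x=-1.353: |R|=0.43009 <1
  x=-2.689: |R|=1.40414 >1
  x=-2.417: |R|=1.08203 >1
Interval (-2.3377, 0).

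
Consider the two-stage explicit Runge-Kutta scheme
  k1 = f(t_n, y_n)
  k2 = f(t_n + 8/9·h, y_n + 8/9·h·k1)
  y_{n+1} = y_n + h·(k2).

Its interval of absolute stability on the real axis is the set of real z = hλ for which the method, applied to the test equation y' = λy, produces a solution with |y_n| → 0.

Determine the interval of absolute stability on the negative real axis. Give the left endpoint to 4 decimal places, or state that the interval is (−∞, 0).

(-1.1250, 0).

With y'=λy (z=hλ):
  k1=λy_n ⇒ h·k1=z·y_n;  k2=λ(1+8/9z)y_n ⇒ h·k2=z(1+8/9z)y_n
  y_{n+1}/y_n = 1 + z(1+8/9z) = 1 + z + 8/9z²
  so R(z) = 1 + z + 8/9z².

Solve |R(x)|<1 on ℝ⁻.
x=-1.37: |R|=1.2984
R=1: x+8/9x²=0 ⇒ x=−9/8=-1.1250; min R=1−1/(4·8/9)=0.7188>−1
Confirm numerically:
  x=-1.016: |R|=0.90156 <1
  x=-0.850: |R|=0.79222 <1
  x=-0.812: |R|=0.77408 <1
  x=-0.610: |R|=0.72076 <1
  x=-1.351: |R|=1.27140 >1
  x=-1.193: |R|=1.07211 >1
Interval (-1.1250, 0).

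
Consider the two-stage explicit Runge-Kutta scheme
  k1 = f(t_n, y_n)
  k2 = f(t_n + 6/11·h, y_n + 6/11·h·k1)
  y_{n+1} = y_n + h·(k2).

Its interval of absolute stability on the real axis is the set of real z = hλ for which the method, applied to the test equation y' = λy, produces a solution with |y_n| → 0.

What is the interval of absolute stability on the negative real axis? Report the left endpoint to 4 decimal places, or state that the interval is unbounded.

z∈(-1.8333,0).

Test eqn y'=λy, z=hλ:
  k1=λy_n ⇒ h·k1=z·y_n;  k2=λ(1+6/11z)y_n ⇒ h·k2=z(1+6/11z)y_n
  y_{n+1}/y_n = 1 + z(1+6/11z) = 1 + z + 6/11z²
  ⇒ R(z) = 1 + z + 6/11z².

Solve |R(x)|<1 on ℝ⁻.
x=-1.33: |R|=0.6349
R=1: x+6/11x²=0 ⇒ x=−11/6=-1.8333; min R=1−1/(4·6/11)=0.5417>−1
Confirm numerically:
  x=-1.797: |R|=0.96439 <1
  x=-1.672: |R|=0.85286 <1
  x=-1.368: |R|=0.65278 <1
  x=-1.286: |R|=0.61607 <1
  x=-2.427: |R|=1.78591 >1
  x=-2.377: |R|=1.70489 >1
So |R|<1 on (-1.8333, 0).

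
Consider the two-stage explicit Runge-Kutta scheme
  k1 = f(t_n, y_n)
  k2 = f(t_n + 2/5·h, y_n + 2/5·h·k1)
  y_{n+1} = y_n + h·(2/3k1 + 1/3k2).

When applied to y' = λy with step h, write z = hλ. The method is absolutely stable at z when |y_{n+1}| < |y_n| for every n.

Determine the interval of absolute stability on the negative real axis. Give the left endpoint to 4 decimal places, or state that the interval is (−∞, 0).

z∈(-7.5000,0).

Test eqn y'=λy, z=hλ:
  k1=λy_n ⇒ h·k1=z·y_n;  k2=λ(1+2/5z)y_n ⇒ h·k2=z(1+2/5z)y_n
  y_{n+1}/y_n = 1 + 2/3z + 1/3z(1+2/5z) = 1 + z + 2/15z²
  Hence R(z) = 1 + z + 2/15z².

Boundary: |R(x)|=1, x<0.
x=-1.47: |R|=0.1819
R=1: x+2/15x²=0 ⇒ x=−15/2=-7.5000; min R=1−1/(4·2/15)=-0.8750>−1
Confirm numerically:
  x=-7.091: |R|=0.61330 <1
  x=-5.414: |R|=0.50581 <1
  x=-4.769: |R|=0.73655 <1
  x=-3.701: |R|=0.87468 <1
  x=-7.692: |R|=1.19692 >1
  x=-7.600: |R|=1.10133 >1
So |R|<1 on (-7.5000, 0).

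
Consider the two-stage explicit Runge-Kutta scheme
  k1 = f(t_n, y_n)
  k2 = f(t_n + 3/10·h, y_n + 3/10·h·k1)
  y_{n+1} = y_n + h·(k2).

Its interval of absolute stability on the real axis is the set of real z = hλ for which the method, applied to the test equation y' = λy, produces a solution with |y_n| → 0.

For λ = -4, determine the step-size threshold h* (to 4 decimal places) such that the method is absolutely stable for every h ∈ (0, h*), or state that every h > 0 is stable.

Test eqn y'=λy, z=hλ:
  k1=λy_n ⇒ h·k1=z·y_n;  k2=λ(1+3/10z)y_n ⇒ h·k2=z(1+3/10z)y_n
  y_{n+1}/y_n = 1 + z(1+3/10z) = 1 + z + 3/10z²
  ⇒ R(z) = 1 + z + 3/10z².

Need |R(x)|<1, x<0.
x=-1.43: |R|=0.1835
R=1: x+3/10x²=0 ⇒ x=−10/3=-3.3333; min R=1−1/(4·3/10)=0.1667>−1
Confirm numerically:
  x=-3.258: |R|=0.92637 <1
  x=-3.030: |R|=0.72427 <1
  x=-1.490: |R|=0.17603 <1
  x=-1.439: |R|=0.18222 <1
  x=-3.711: |R|=1.42046 >1
  x=-3.649: |R|=1.34556 >1
Stable set (-3.3333, 0).

(-3.3333,0); λ=-4 ⇒ h* = (10/3)/4 = 0.8333.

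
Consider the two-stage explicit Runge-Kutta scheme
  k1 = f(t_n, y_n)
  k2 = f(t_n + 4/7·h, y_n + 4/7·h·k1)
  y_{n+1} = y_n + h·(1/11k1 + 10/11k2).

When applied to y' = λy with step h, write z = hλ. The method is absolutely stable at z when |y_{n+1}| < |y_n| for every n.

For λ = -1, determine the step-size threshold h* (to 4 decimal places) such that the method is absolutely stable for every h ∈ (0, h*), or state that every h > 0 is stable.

On y'=λy, z=hλ:
  k1=λy_n ⇒ h·k1=z·y_n;  k2=λ(1+4/7z)y_n ⇒ h·k2=z(1+4/7z)y_n
  y_{n+1}/y_n = 1 + 1/11z + 10/11z(1+4/7z) = 1 + z + 40/77z²
  ⇒ R(z) = 1 + z + 40/77z².

Find x<0 with |R(x)|<1.
x=-1.53: |R|=0.6861
R=1: x+40/77x²=0 ⇒ x=−77/40=-1.9250; min R=1−1/(4·40/77)=0.5188>−1
Confirm numerically:
  x=-1.570: |R|=0.71047 <1
  x=-1.029: |R|=0.52105 <1
  x=-1.002: |R|=0.51956 <1
  x=-2.232: |R|=1.35596 >1
  x=-2.092: |R|=1.18149 >1
Interval (-1.9250, 0).

(-1.9250,0); λ=-1 ⇒ h* = (77/40)/1 = 1.9250.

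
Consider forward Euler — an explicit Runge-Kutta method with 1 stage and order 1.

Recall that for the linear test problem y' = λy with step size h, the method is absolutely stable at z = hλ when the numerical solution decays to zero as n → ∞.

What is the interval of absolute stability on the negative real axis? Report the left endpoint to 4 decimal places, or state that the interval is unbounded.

(-2.0000, 0).

Test eqn y'=λy, z=hλ:
  order 1, 1-stage ⇒ R(z)=1+z
  (e.g. R(-1.46)=-0.46000, |R|=0.46000)

Need |R(x)|<1, x<0.
x=-1.46: |R|=0.4600
|R(-2.1)|=1.1000 |R(-1.54)|=0.5400 |R(-1.33)|=0.3300
Bisect:
  x_lo=-2.5967 |R|=1.5967  x_hi=-0.3196 |R|=0.6804
  mid=-1.45816 |R|=0.45816 →hi
  mid=-2.02742 |R|=1.02742 →lo
  mid=-1.74279 |R|=0.74279 →hi
  mid=-1.88510 |R|=0.88510 →hi
  mid=-1.95626 |R|=0.95626 →hi
  mid=-1.99184 |R|=0.99184 →hi
  mid=-2.00963 |R|=1.00963 →lo
  mid=-2.00074 |R|=1.00074 →lo
  mid=-1.99629 |R|=0.99629 →hi
  ...
  [-2.00004,-1.99990] ⇒ x*=-2.0000
Stable set (-2.0000, 0).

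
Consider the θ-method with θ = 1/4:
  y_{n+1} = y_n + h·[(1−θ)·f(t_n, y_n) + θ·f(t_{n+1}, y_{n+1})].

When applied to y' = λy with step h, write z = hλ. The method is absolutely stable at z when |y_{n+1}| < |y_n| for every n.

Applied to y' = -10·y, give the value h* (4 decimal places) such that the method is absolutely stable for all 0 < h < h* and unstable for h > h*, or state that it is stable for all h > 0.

With y'=λy (z=hλ):
  y_{n+1} = y_n + z·[3/4·y_n + 1/4·y_{n+1}] ⇒ (1 − 1/4z)y_{n+1} = (1 + 3/4z)y_n
  ⇒ R(z) = (1 + 3/4z)/(1 − 1/4z).

Need |R(x)|<1, x<0.
x=-1.54: |R|=0.1119
R=−1: 1+3/4x = −1+1/4x ⇒ -1/2x=2 ⇒ x=2/(-1/2)=-4.0000
Confirm numerically:
  x=-2.769: |R|=0.63628 <1
  x=-2.662: |R|=0.59832 <1
  x=-2.035: |R|=0.34880 <1
  x=-1.908: |R|=0.29181 <1
  x=-4.223: |R|=1.05424 >1
  x=-4.189: |R|=1.04616 >1
Stable set (-4.0000, 0).

(-4.0000,0); λ=-10 ⇒ h* = (4)/10 = 0.4000.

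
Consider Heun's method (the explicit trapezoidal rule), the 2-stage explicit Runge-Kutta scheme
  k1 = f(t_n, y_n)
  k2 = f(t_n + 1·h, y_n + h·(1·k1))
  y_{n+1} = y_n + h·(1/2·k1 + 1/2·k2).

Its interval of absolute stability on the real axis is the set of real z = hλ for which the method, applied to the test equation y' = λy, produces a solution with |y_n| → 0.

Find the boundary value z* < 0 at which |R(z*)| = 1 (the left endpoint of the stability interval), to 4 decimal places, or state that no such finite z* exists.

left endpoint -2.0000.

With y'=λy (z=hλ):
  order 2, 2-stage ⇒ R(z)=1+z+z^2/2
  (e.g. R(-1.75)=0.78125, |R|=0.78125)

Find x<0 with |R(x)|<1.
x=-1.75: |R|=0.7812
|R(-2.02)|=1.0202 |R(-1.19)|=0.5181 |R(-0.87)|=0.5085
Bisect:
  x_lo=-2.4974 |R|=1.6211  x_hi=-0.1366 |R|=0.8727
  mid=-1.31702 |R|=0.55025 →hi
  mid=-1.90722 |R|=0.91152 →hi
  mid=-2.20232 |R|=1.22278 →lo
  mid=-2.05477 |R|=1.05627 →lo
  mid=-1.98099 |R|=0.98117 →hi
  mid=-2.01788 |R|=1.01804 →lo
  mid=-1.99944 |R|=0.99944 →hi
  mid=-2.00866 |R|=1.00870 →lo
  mid=-2.00405 |R|=1.00406 →lo
  mid=-2.00174 |R|=1.00174 →lo
  ...
  [-2.00001,-1.99987] ⇒ x*=-2.0000
Stable set (-2.0000, 0).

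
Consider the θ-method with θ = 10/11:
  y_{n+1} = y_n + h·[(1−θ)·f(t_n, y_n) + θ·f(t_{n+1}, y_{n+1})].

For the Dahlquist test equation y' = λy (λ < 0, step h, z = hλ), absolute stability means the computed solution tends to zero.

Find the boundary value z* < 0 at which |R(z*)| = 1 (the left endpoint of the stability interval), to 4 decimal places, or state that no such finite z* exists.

On y'=λy, z=hλ:
  y_{n+1} = y_n + z·[1/11·y_n + 10/11·y_{n+1}] ⇒ (1 − 10/11z)y_{n+1} = (1 + 1/11z)y_n
  R(z) = (1 + 1/11z)/(1 − 10/11z).

Boundary: |R(x)|=1, x<0.
x=-1.6: |R|=0.3481
x=-2: |R|=0.2903
x=-10: |R|=0.0090
x=-100: |R|=0.0880
θ=10/11≥1/2 ⇒ |1+1/11x|<|1−10/11x| ∀x<0 ⇒ stable on all of ℝ⁻.

interval (−∞, 0).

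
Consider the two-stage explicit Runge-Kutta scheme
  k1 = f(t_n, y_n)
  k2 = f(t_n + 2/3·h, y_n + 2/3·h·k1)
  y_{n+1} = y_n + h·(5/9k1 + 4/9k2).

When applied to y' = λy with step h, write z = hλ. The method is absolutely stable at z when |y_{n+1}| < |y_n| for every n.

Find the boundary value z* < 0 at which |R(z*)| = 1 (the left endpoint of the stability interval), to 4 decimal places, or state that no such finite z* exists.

On y'=λy, z=hλ:
  k1=λy_n ⇒ h·k1=z·y_n;  k2=λ(1+2/3z)y_n ⇒ h·k2=z(1+2/3z)y_n
  y_{n+1}/y_n = 1 + 5/9z + 4/9z(1+2/3z) = 1 + z + 8/27z²
  R(z) = 1 + z + 8/27z².

Need |R(x)|<1, x<0.
x=-1.17: |R|=0.2356
R=1: x+8/27x²=0 ⇒ x=−27/8=-3.3750; min R=1−1/(4·8/27)=0.1562>−1
Confirm numerically:
  x=-3.278: |R|=0.90579 <1
  x=-2.633: |R|=0.42113 <1
  x=-1.438: |R|=0.17469 <1
  x=-3.772: |R|=1.44370 >1
  x=-3.466: |R|=1.09345 >1
So |R|<1 on (-3.3750, 0).

left endpoint -3.3750.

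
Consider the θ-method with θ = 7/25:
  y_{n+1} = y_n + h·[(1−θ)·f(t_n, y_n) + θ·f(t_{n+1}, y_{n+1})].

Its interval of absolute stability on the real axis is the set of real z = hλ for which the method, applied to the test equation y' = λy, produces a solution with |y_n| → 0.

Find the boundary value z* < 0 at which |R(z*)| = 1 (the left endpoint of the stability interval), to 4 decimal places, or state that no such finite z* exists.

left endpoint -4.5455.

On y'=λy, z=hλ:
  y_{n+1} = y_n + z·[18/25·y_n + 7/25·y_{n+1}] ⇒ (1 − 7/25z)y_{n+1} = (1 + 18/25z)y_n
  so R(z) = (1 + 18/25z)/(1 − 7/25z).

Solve |R(x)|<1 on ℝ⁻.
x=-1.12: |R|=0.1474
R=−1: 1+18/25x = −1+7/25x ⇒ -11/25x=2 ⇒ x=2/(-11/25)=-4.5455
Confirm numerically:
  x=-4.477: |R|=0.98663 <1
  x=-3.727: |R|=0.82378 <1
  x=-2.436: |R|=0.44821 <1
  x=-4.813: |R|=1.05014 >1
  x=-4.803: |R|=1.04833 >1
Interval (-4.5455, 0).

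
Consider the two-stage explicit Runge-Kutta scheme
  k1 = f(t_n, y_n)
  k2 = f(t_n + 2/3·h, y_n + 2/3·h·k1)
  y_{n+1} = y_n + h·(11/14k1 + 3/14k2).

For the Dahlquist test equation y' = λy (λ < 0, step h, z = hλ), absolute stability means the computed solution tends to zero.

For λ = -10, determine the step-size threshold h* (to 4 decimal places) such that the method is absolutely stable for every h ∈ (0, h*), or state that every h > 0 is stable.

(-7.0000,0); λ=-10 ⇒ h* = (7)/10 = 0.7000.

With y'=λy (z=hλ):
  k1=λy_n ⇒ h·k1=z·y_n;  k2=λ(1+2/3z)y_n ⇒ h·k2=z(1+2/3z)y_n
  y_{n+1}/y_n = 1 + 11/14z + 3/14z(1+2/3z) = 1 + z + 1/7z²
  Hence R(z) = 1 + z + 1/7z².

Find x<0 with |R(x)|<1.
x=-1.09: |R|=0.0797
R=1: x+1/7x²=0 ⇒ x=−7=-7.0000; min R=1−1/(4·1/7)=-0.7500>−1
Confirm numerically:
  x=-4.998: |R|=0.42943 <1
  x=-3.689: |R|=0.74490 <1
  x=-2.978: |R|=0.71107 <1
  x=-7.350: |R|=1.36750 >1
  x=-7.237: |R|=1.24502 >1
  x=-7.199: |R|=1.20466 >1
So |R|<1 on (-7.0000, 0).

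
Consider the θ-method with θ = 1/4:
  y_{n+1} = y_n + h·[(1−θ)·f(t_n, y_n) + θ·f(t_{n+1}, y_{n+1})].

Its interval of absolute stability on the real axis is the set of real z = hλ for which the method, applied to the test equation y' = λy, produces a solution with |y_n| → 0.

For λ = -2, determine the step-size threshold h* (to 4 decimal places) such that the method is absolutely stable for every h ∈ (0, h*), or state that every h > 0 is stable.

On y'=λy, z=hλ:
  y_{n+1} = y_n + z·[3/4·y_n + 1/4·y_{n+1}] ⇒ (1 − 1/4z)y_{n+1} = (1 + 3/4z)y_n
  R(z) = (1 + 3/4z)/(1 − 1/4z).

Solve |R(x)|<1 on ℝ⁻.
x=-0.53: |R|=0.5320
R=−1: 1+3/4x = −1+1/4x ⇒ -1/2x=2 ⇒ x=2/(-1/2)=-4.0000
Confirm numerically:
  x=-3.256: |R|=0.79493 <1
  x=-2.970: |R|=0.70445 <1
  x=-2.202: |R|=0.42019 <1
  x=-4.423: |R|=1.10044 >1
  x=-4.295: |R|=1.07113 >1
Stable set (-4.0000, 0).

(-4.0000,0); λ=-2 ⇒ h* = (4)/2 = 2.0000.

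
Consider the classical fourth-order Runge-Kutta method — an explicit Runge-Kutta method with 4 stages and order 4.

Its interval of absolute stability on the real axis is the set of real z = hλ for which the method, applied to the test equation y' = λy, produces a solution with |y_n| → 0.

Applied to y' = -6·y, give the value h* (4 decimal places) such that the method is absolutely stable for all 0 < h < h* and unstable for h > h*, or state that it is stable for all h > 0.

On y'=λy, z=hλ:
  order 4, 4-stage ⇒ R(z)=1+z+z^2/2+z^3/6+z^4/24
  (e.g. R(-1.38)=0.28530, |R|=0.28530)

Need |R(x)|<1, x<0.
x=-1.38: |R|=0.2853
|R(-2.22)|=0.4327 |R(-2.19)|=0.4159 |R(-1.6)|=0.2704
Bisect:
  x_lo=-3.2586 |R|=1.9818  x_hi=-0.3647 |R|=0.6945
  mid=-1.81167 |R|=0.28723 →hi
  mid=-2.53516 |R|=0.68388 →hi
  mid=-2.89690 |R|=1.18172 →lo
  mid=-2.71603 |R|=0.90049 →hi
  mid=-2.80646 |R|=1.03239 →lo
  mid=-2.76124 |R|=0.96434 →hi
  mid=-2.78385 |R|=0.99783 →hi
  ...
  [-2.78544,-2.78527] ⇒ x*=-2.7853
Stable set (-2.7853, 0).

(-2.7853,0); λ=-6 ⇒ h* = 0.4642.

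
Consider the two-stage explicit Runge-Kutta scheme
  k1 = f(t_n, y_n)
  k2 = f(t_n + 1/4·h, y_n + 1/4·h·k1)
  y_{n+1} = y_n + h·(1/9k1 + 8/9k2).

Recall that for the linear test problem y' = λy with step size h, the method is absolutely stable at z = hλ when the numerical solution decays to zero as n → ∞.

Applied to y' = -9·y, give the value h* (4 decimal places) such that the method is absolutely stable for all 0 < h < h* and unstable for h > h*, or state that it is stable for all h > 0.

(-4.5000,0); λ=-9 ⇒ h* = (9/2)/9 = 0.5000.

With y'=λy (z=hλ):
  k1=λy_n ⇒ h·k1=z·y_n;  k2=λ(1+1/4z)y_n ⇒ h·k2=z(1+1/4z)y_n
  y_{n+1}/y_n = 1 + 1/9z + 8/9z(1+1/4z) = 1 + z + 2/9z²
  Hence R(z) = 1 + z + 2/9z².

Find x<0 with |R(x)|<1.
x=-1.71: |R|=0.0602
R=1: x+2/9x²=0 ⇒ x=−9/2=-4.5000; min R=1−1/(4·2/9)=-0.1250>−1
Confirm numerically:
  x=-4.021: |R|=0.57199 <1
  x=-3.107: |R|=0.03821 <1
  x=-2.203: |R|=0.12451 <1
  x=-2.196: |R|=0.12435 <1
  x=-5.095: |R|=1.67367 >1
  x=-5.064: |R|=1.63469 >1
So |R|<1 on (-4.5000, 0).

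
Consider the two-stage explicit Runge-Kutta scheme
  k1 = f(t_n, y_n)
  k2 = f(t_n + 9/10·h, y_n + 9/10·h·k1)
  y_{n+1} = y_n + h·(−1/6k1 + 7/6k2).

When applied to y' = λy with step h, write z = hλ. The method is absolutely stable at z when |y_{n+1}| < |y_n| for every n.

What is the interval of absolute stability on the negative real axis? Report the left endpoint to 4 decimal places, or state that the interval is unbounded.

z∈(-0.9524,0).

Test eqn y'=λy, z=hλ:
  k1=λy_n ⇒ h·k1=z·y_n;  k2=λ(1+9/10z)y_n ⇒ h·k2=z(1+9/10z)y_n
  y_{n+1}/y_n = 1 − 1/6z + 7/6z(1+9/10z) = 1 + z + 21/20z²
  ⇒ R(z) = 1 + z + 21/20z².

Boundary: |R(x)|=1, x<0.
x=-0.8: |R|=0.8720
R=1: x+21/20x²=0 ⇒ x=−20/21=-0.9524; min R=1−1/(4·21/20)=0.7619>−1
Confirm numerically:
  x=-0.904: |R|=0.95408 <1
  x=-0.809: |R|=0.87821 <1
  x=-0.618: |R|=0.78302 <1
  x=-0.414: |R|=0.76597 <1
  x=-1.325: |R|=1.51841 >1
  x=-1.288: |R|=1.45389 >1
  x=-1.235: |R|=1.36649 >1
So |R|<1 on (-0.9524, 0).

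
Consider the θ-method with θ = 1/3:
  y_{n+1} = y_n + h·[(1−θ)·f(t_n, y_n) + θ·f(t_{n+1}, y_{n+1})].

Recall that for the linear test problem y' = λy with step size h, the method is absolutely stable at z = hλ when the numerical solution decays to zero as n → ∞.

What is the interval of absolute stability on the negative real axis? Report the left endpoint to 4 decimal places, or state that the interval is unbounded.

(-6.0000, 0).

On y'=λy, z=hλ:
  y_{n+1} = y_n + z·[2/3·y_n + 1/3·y_{n+1}] ⇒ (1 − 1/3z)y_{n+1} = (1 + 2/3z)y_n
  R(z) = (1 + 2/3z)/(1 − 1/3z).

Solve |R(x)|<1 on ℝ⁻.
x=-1.34: |R|=0.0737
R=−1: 1+2/3x = −1+1/3x ⇒ -1/3x=2 ⇒ x=2/(-1/3)=-6.0000
Confirm numerically:
  x=-5.226: |R|=0.90591 <1
  x=-5.148: |R|=0.89543 <1
  x=-2.523: |R|=0.37045 <1
  x=-6.449: |R|=1.04752 >1
  x=-6.139: |R|=1.01521 >1
So |R|<1 on (-6.0000, 0).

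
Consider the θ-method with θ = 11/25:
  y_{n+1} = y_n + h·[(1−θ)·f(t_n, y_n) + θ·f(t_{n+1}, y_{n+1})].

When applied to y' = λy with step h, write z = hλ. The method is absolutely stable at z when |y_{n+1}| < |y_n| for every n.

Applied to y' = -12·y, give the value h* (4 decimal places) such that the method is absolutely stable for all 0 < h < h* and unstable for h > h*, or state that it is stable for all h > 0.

(-16.6667,0); λ=-12 ⇒ h* = (50/3)/12 = 1.3889.

On y'=λy, z=hλ:
  y_{n+1} = y_n + z·[14/25·y_n + 11/25·y_{n+1}] ⇒ (1 − 11/25z)y_{n+1} = (1 + 14/25z)y_n
  ⇒ R(z) = (1 + 14/25z)/(1 − 11/25z).

Solve |R(x)|<1 on ℝ⁻.
x=-0.49: |R|=0.5969
R=−1: 1+14/25x = −1+11/25x ⇒ -3/25x=2 ⇒ x=2/(-3/25)=-16.6667
Confirm numerically:
  x=-14.862: |R|=0.97128 <1
  x=-13.058: |R|=0.93580 <1
  x=-10.878: |R|=0.87995 <1
  x=-7.945: |R|=0.76720 <1
  x=-16.763: |R|=1.00138 >1
  x=-16.740: |R|=1.00105 >1
Interval (-16.6667, 0).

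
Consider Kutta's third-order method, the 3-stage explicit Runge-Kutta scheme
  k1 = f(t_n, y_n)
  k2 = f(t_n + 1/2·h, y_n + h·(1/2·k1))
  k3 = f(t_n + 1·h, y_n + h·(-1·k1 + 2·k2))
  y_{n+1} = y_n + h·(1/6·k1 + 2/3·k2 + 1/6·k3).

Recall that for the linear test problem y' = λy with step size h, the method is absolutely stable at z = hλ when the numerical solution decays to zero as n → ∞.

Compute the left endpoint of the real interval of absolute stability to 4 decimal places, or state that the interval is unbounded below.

With y'=λy (z=hλ):
  order 3, 3-stage ⇒ R(z)=1+z+z^2/2+z^3/6
  (e.g. R(-1.21)=0.22679, |R|=0.22679)

Need |R(x)|<1, x<0.
x=-1.21: |R|=0.2268
|R(-2.49)|=0.9630 |R(-1.22)|=0.2216 |R(-0.72)|=0.4770
Bisect:
  x_lo=-3.3946 |R|=3.1524  x_hi=-0.3846 |R|=0.6799
  mid=-1.88960 |R|=0.22880 →hi
  mid=-2.64209 |R|=1.22568 →lo
  mid=-2.26585 |R|=0.63765 →hi
  mid=-2.45397 |R|=0.90594 →hi
  mid=-2.54803 |R|=1.05896 →lo
  mid=-2.50100 |R|=0.98079 →hi
  mid=-2.52451 |R|=1.01945 →lo
  mid=-2.51276 |R|=1.00002 →lo
  mid=-2.50688 |R|=0.99038 →hi
  ...
  [-2.51276,-2.51257] ⇒ x*=-2.5127
Interval (-2.5127, 0).

z* = -2.5127.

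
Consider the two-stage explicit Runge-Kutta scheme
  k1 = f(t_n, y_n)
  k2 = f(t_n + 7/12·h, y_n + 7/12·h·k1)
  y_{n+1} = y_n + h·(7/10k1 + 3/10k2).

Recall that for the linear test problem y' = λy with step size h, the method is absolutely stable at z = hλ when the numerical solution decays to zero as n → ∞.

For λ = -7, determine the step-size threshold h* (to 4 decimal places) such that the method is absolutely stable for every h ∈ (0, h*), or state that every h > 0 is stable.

With y'=λy (z=hλ):
  k1=λy_n ⇒ h·k1=z·y_n;  k2=λ(1+7/12z)y_n ⇒ h·k2=z(1+7/12z)y_n
  y_{n+1}/y_n = 1 + 7/10z + 3/10z(1+7/12z) = 1 + z + 7/40z²
  R(z) = 1 + z + 7/40z².

Need |R(x)|<1, x<0.
x=-0.74: |R|=0.3558
R=1: x+7/40x²=0 ⇒ x=−40/7=-5.7143; min R=1−1/(4·7/40)=-0.4286>−1
Confirm numerically:
  x=-4.800: |R|=0.23200 <1
  x=-2.905: |R|=0.42817 <1
  x=-2.892: |R|=0.42836 <1
  x=-6.309: |R|=1.65661 >1
  x=-5.909: |R|=1.20135 >1
  x=-5.795: |R|=1.08185 >1
Stable set (-5.7143, 0).

(-5.7143,0); λ=-7 ⇒ h* = (40/7)/7 = 0.8163.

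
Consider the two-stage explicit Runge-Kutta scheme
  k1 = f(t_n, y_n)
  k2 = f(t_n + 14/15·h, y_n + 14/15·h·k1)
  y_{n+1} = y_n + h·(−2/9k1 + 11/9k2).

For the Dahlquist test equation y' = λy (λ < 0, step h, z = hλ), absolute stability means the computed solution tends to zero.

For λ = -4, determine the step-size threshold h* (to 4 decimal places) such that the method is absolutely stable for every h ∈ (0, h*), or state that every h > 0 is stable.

On y'=λy, z=hλ:
  k1=λy_n ⇒ h·k1=z·y_n;  k2=λ(1+14/15z)y_n ⇒ h·k2=z(1+14/15z)y_n
  y_{n+1}/y_n = 1 − 2/9z + 11/9z(1+14/15z) = 1 + z + 154/135z²
  Hence R(z) = 1 + z + 154/135z².

Solve |R(x)|<1 on ℝ⁻.
x=-0.49: |R|=0.7839
R=1: x+154/135x²=0 ⇒ x=−135/154=-0.8766; min R=1−1/(4·154/135)=0.7808>−1
Confirm numerically:
  x=-0.654: |R|=0.83391 <1
  x=-0.609: |R|=0.81408 <1
  x=-0.486: |R|=0.78344 <1
  x=-0.425: |R|=0.78105 <1
  x=-1.208: |R|=1.45664 >1
  x=-1.124: |R|=1.31718 >1
  x=-1.025: |R|=1.17349 >1
So |R|<1 on (-0.8766, 0).

(-0.8766,0); λ=-4 ⇒ h* = (135/154)/4 = 0.2192.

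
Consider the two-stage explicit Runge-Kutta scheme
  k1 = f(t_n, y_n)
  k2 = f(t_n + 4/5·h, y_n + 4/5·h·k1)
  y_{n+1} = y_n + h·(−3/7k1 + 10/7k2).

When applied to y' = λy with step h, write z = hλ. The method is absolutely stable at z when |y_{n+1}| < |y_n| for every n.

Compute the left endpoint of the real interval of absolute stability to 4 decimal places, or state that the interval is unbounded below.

Set f=λy, z=hλ:
  k1=λy_n ⇒ h·k1=z·y_n;  k2=λ(1+4/5z)y_n ⇒ h·k2=z(1+4/5z)y_n
  y_{n+1}/y_n = 1 − 3/7z + 10/7z(1+4/5z) = 1 + z + 8/7z²
  R(z) = 1 + z + 8/7z².

Solve |R(x)|<1 on ℝ⁻.
x=-0.47: |R|=0.7825
R=1: x+8/7x²=0 ⇒ x=−7/8=-0.8750; min R=1−1/(4·8/7)=0.7812>−1
Confirm numerically:
  x=-0.712: |R|=0.86736 <1
  x=-0.674: |R|=0.84517 <1
  x=-0.423: |R|=0.78149 <1
  x=-0.357: |R|=0.78866 <1
  x=-1.321: |R|=1.67333 >1
  x=-1.096: |R|=1.27682 >1
  x=-0.959: |R|=1.09206 >1
Stable set (-0.8750, 0).

left endpoint -0.8750.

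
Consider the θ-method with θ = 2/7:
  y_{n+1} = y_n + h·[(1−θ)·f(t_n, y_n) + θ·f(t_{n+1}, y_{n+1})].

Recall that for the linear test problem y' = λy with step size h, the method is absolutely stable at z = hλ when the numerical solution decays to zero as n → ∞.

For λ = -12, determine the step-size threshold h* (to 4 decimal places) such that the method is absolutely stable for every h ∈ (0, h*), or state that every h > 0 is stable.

(-4.6667,0); λ=-12 ⇒ h* = (14/3)/12 = 0.3889.

Test eqn y'=λy, z=hλ:
  y_{n+1} = y_n + z·[5/7·y_n + 2/7·y_{n+1}] ⇒ (1 − 2/7z)y_{n+1} = (1 + 5/7z)y_n
  R(z) = (1 + 5/7z)/(1 − 2/7z).

Need |R(x)|<1, x<0.
x=-1.12: |R|=0.1515
R=−1: 1+5/7x = −1+2/7x ⇒ -3/7x=2 ⇒ x=2/(-3/7)=-4.6667
Confirm numerically:
  x=-4.291: |R|=0.92767 <1
  x=-2.914: |R|=0.59012 <1
  x=-2.702: |R|=0.52483 <1
  x=-2.315: |R|=0.39338 <1
  x=-5.111: |R|=1.07740 >1
  x=-4.903: |R|=1.04219 >1
Interval (-4.6667, 0).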